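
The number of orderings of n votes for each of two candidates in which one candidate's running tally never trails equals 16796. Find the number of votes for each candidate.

Such ballot sequences with n votes each are counted by C_n. The Catalan number equal to 16796 is C_10.

10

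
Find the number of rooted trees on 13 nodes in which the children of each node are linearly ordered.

A rooted plane tree on 13 nodes has 12 edges, and such trees are counted by C_12.
C_12 = C_11 · 2(2·11+1)/(11+2) = 58786 · 46/13 = 208012.

208012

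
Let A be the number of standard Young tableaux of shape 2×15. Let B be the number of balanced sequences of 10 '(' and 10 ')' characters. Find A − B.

Standard Young tableaux of shape 2×n are counted by C_n; here n = 15. So A = C_15 = 9694845.
Balanced strings of n pairs of brackets are counted by C_n; here n = 10. So B = C_10 = 16796.
A − B = 9694845 − 16796 = 9678049.

9678049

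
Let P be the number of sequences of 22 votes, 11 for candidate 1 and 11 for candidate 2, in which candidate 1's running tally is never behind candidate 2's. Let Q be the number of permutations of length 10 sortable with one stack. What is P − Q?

Reading a vote for the leader as '(' and for the other as ')' turns such a sequence into a balanced string of 11 pairs, so the count is C_11. So P = C_11 = 58786.
By Knuth's characterisation, the stack-sortable permutations of length 10 are the 231-avoiders, numbering C_10. So Q = C_10 = 16796.
P − Q = 58786 − 16796 = 41990.

41990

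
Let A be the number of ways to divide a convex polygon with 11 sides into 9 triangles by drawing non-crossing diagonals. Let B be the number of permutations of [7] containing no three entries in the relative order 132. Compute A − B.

A convex 11-gon is triangulated into 9 triangles, and the number of such triangulations is the Catalan number C_{11−2} = C_9. So A = C_9 = 4862.
Permutations of [n] avoiding any single length-3 pattern are counted by C_n; here n = 7. So B = C_7 = 429.
A − B = 4862 − 429 = 4433.

4433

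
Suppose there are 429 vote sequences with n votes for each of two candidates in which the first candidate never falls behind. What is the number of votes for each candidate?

Such ballot sequences with n votes each are counted by C_n. The Catalan number equal to 429 is C_7.

7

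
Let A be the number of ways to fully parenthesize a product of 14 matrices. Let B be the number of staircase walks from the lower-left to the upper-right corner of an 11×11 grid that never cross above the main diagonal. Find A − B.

684114

Ways to associate a product of 14 factors correspond to binary trees on 14 leaves, so the count is C_13. So A = C_13 = 742900.
Sub-diagonal monotone paths from (0,0) to (11,11) biject with Dyck paths of semilength 11, giving C_11. So B = C_11 = 58786.
A − B = 742900 − 58786 = 684114.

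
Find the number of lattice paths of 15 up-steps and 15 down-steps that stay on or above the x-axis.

9694845

Paths of 15 up- and 15 down-steps that never dip below the axis are Dyck paths; their count is C_15.
C_15 = C(30,15)/16 = 155117520/16 = 9694845.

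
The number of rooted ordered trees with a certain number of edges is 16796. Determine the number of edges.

10

Rooted ordered trees with n edges are counted by C_n. The Catalan number equal to 16796 is C_10.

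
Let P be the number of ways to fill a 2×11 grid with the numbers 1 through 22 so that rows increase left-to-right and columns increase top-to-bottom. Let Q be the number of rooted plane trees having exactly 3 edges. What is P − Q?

By the hook-length formula (or a Dyck-path bijection), SYT of shape 2×11 number C_11. So P = C_11 = 58786.
Rooted ordered trees with n edges are counted by C_n; here n = 3. So Q = C_3 = 5.
P − Q = 58786 − 5 = 58781.

58781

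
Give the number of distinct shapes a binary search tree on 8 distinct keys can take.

There are C_n binary search tree shapes on n keys; with n = 8 that is C_8.
C_8 = C(16,8)/9 = 12870/9 = 1430.

1430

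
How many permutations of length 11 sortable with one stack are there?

58786

By Knuth's characterisation, the stack-sortable permutations of length 11 are the 231-avoiders, numbering C_11.
C_11 = C(22,11)/12 = 705432/12 = 58786.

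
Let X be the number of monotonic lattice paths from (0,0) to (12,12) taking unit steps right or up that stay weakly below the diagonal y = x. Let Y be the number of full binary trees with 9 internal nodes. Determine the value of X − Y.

Monotone paths in an n×n grid that stay weakly below the diagonal are counted by C_n; here n = 12. So X = C_12 = 208012.
Full binary trees with n internal nodes are counted by C_n; here n = 9. So Y = C_9 = 4862.
X − Y = 208012 − 4862 = 203150.

203150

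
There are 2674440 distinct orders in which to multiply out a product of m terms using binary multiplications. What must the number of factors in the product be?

15

Parenthesizations of m factors are counted by C_{m−1}, and C_14 = 2674440.
So the index is 14, and the number of factors is 14 + 1 = 15.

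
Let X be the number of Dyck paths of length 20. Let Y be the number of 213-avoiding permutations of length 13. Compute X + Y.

759696

A Dyck path with 10 up-steps and 10 down-steps has semilength 10, so there are C_10 of them. So X = C_10 = 16796.
For any fixed pattern of length 3, the pattern-avoiding permutations of [13] number C_13. So Y = C_13 = 742900.
X + Y = 16796 + 742900 = 759696.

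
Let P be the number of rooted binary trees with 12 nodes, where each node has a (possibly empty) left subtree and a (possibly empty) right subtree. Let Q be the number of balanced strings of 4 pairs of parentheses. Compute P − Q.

There are C_n binary search tree shapes on n keys; with n = 12 that is C_12. So P = C_12 = 208012.
A balanced arrangement of 4 bracket pairs is a Dyck word of semilength 4, so the count is C_4. So Q = C_4 = 14.
P − Q = 208012 − 14 = 207998.

207998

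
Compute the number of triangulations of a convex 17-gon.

Triangulations of a convex m-gon are counted by C_{m−2}; with m = 17 this is C_15.
C_15 = C(30,15)/16 = 155117520/16 = 9694845.

9694845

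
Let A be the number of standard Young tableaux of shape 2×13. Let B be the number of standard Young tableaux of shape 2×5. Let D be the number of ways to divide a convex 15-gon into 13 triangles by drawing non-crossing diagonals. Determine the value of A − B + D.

By the hook-length formula (or a Dyck-path bijection), SYT of shape 2×13 number C_13. So A = C_13 = 742900.
By the hook-length formula (or a Dyck-path bijection), SYT of shape 2×5 number C_5. So B = C_5 = 42.
The number of triangulations of a 15-gon is the Catalan number C_13 (index = sides − 2). So D = C_13 = 742900.
A − B + D = 742900 − 42 + 742900 = 1485758.

1485758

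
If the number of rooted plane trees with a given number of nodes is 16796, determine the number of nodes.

Rooted ordered trees on m nodes are counted by C_{m−1}, and C_10 = 16796.
So the index is 10, and the number of nodes is 10 + 1 = 11.

11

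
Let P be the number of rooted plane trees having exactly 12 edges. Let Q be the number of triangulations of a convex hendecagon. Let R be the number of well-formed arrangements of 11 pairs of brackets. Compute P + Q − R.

A rooted plane tree with 12 edges has 13 nodes, and the count is C_12. So P = C_12 = 208012.
A convex 11-gon is triangulated into 9 triangles, and the number of such triangulations is the Catalan number C_{11−2} = C_9. So Q = C_9 = 4862.
Balanced strings of n pairs of brackets are counted by C_n; here n = 11. So R = C_11 = 58786.
P + Q − R = 208012 + 4862 − 58786 = 154088.

154088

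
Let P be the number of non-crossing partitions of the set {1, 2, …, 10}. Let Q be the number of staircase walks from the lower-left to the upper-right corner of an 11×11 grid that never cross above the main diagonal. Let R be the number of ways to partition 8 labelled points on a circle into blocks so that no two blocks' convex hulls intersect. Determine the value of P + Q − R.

The non-crossing partitions of [10] form a lattice of size C_10. So P = C_10 = 16796.
Sub-diagonal monotone paths from (0,0) to (11,11) biject with Dyck paths of semilength 11, giving C_11. So Q = C_11 = 58786.
The non-crossing partitions of [8] form a lattice of size C_8. So R = C_8 = 1430.
P + Q − R = 16796 + 58786 − 1430 = 74152.

74152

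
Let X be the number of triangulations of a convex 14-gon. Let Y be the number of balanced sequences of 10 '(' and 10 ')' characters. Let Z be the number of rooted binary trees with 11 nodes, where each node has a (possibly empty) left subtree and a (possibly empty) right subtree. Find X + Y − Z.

166022

Triangulations of a convex m-gon are counted by C_{m−2}; with m = 14 this is C_12. So X = C_12 = 208012.
With 10 pairs the number of balanced bracket strings is the Catalan number C_10. So Y = C_10 = 16796.
Rooted binary trees with 11 nodes (each child slot possibly empty) number C_11. So Z = C_11 = 58786.
X + Y − Z = 208012 + 16796 − 58786 = 166022.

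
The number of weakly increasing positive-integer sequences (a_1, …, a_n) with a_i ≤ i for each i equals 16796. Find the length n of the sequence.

Such sub-staircase sequences of length n are counted by C_n. Since C_10 = 16796, the index is 10.

10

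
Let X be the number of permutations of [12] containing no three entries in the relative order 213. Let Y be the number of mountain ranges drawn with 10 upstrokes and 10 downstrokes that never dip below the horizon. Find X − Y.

191216

For any fixed pattern of length 3, the pattern-avoiding permutations of [12] number C_12. So X = C_12 = 208012.
Paths of 10 up- and 10 down-steps that never dip below the axis are Dyck paths; their count is C_10. So Y = C_10 = 16796.
X − Y = 208012 − 16796 = 191216.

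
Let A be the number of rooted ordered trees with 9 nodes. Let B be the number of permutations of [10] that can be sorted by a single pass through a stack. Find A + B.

18226

Rooted ordered (plane) trees on m nodes have m−1 edges and are counted by C_{m−1}; m = 9 gives C_8. So A = C_8 = 1430.
Stack-sortable permutations are exactly the 231-avoiding ones, counted by C_n; here n = 10. So B = C_10 = 16796.
A + B = 1430 + 16796 = 18226.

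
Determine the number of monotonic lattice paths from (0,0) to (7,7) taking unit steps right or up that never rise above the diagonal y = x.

429

Sub-diagonal monotone paths from (0,0) to (7,7) biject with Dyck paths of semilength 7, giving C_7.
C_7 = C_6 · 2(2·6+1)/(6+2) = 132 · 26/8 = 429.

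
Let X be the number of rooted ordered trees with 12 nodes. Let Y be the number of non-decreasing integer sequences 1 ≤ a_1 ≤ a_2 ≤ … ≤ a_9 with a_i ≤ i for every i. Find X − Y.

A rooted plane tree on 12 nodes has 11 edges, and such trees are counted by C_11. So X = C_11 = 58786.
Such sub-staircase sequences of length n are counted by C_n; here n = 9. So Y = C_9 = 4862.
X − Y = 58786 − 4862 = 53924.

53924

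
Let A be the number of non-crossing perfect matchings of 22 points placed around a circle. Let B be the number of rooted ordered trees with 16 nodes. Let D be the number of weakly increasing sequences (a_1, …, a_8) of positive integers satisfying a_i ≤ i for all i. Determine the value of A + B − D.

9752201

Pairing 22 circle points by 11 non-crossing chords gives C_11 matchings. So A = C_11 = 58786.
Rooted ordered (plane) trees on m nodes have m−1 edges and are counted by C_{m−1}; m = 16 gives C_15. So B = C_15 = 9694845.
Such sub-staircase sequences of length n are counted by C_n; here n = 8. So D = C_8 = 1430.
A + B − D = 58786 + 9694845 − 1430 = 9752201.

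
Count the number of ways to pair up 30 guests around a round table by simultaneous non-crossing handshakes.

9694845

With 30 = 2·15 people, non-crossing handshake pairings are non-crossing perfect matchings on a circle, counted by C_15.
C_15 = C(30,15)/16 = 155117520/16 = 9694845.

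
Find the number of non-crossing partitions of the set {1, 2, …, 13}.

The non-crossing partitions of [13] form a lattice of size C_13.
C_13 = 742900.

742900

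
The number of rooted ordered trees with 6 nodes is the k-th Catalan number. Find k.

5

Rooted ordered (plane) trees on m nodes have m−1 edges and are counted by C_{m−1}; m = 6 gives C_5.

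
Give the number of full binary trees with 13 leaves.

Full binary trees with 13 leaves have 13−1 = 12 internal nodes, so there are C_12 of them.
C_12 = C(24,12)/13 = 2704156/13 = 208012.

208012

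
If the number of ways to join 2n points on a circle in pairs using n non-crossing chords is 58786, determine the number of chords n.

11

Non-crossing pairings of 2n points on a circle are counted by C_n. Since C_11 = 58786, the index is 11.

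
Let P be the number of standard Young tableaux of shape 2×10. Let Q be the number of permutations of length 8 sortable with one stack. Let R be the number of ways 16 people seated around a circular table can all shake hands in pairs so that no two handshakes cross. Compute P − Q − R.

Standard Young tableaux of shape 2×n are counted by C_n; here n = 10. So P = C_10 = 16796.
Stack-sortable permutations are exactly the 231-avoiding ones, counted by C_n; here n = 8. So Q = C_8 = 1430.
With 16 = 2·8 people, non-crossing handshake pairings are non-crossing perfect matchings on a circle, counted by C_8. So R = C_8 = 1430.
P − Q − R = 16796 − 1430 − 1430 = 13936.

13936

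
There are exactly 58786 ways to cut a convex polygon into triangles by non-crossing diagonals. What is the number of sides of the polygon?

Triangulations of a convex m-gon are counted by C_{m−2}. The Catalan number equal to 58786 is C_11.
So m − 2 = 11, giving m = 13 sides.

13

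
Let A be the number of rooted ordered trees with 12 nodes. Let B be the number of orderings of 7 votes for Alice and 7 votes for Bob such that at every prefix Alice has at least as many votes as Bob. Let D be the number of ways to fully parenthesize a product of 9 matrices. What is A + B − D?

57785

Rooted ordered (plane) trees on m nodes have m−1 edges and are counted by C_{m−1}; m = 12 gives C_11. So A = C_11 = 58786.
Ballot sequences with n votes each where one side never trails are Dyck words, counted by C_n; here n = 7. So B = C_7 = 429.
Ways to associate a product of 9 factors correspond to binary trees on 9 leaves, so the count is C_8. So D = C_8 = 1430.
A + B − D = 58786 + 429 − 1430 = 57785.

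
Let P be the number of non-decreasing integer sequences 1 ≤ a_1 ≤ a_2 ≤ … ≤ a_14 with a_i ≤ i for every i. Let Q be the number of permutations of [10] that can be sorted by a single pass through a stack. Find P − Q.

Such sub-staircase sequences of length n are counted by C_n; here n = 14. So P = C_14 = 2674440.
Stack-sortable permutations are exactly the 231-avoiding ones, counted by C_n; here n = 10. So Q = C_10 = 16796.
P − Q = 2674440 − 16796 = 2657644.

2657644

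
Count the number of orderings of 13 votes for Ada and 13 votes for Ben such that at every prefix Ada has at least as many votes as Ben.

742900

Ballot sequences with n votes each where one side never trails are Dyck words, counted by C_n; here n = 13.
C_13 = C(26,13)/14 = 10400600/14 = 742900.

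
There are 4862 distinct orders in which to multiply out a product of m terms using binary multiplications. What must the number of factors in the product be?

10

Parenthesizations of m factors are counted by C_{m−1}. The Catalan number equal to 4862 is C_9.
So the index is 9, and the number of factors is 9 + 1 = 10.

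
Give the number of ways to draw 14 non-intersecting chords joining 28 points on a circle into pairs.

2674440

Non-crossing perfect matchings of 2n points on a circle are counted by C_n; with 28 points, n = 14.
C_14 = C_13 · 2(2·13+1)/(13+2) = 742900 · 54/15 = 2674440.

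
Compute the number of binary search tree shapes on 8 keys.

Binary trees (left/right distinguished) on n nodes are counted by C_n; here n = 8.
C_8 = 1430.

1430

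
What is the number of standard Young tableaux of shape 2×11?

By the hook-length formula (or a Dyck-path bijection), SYT of shape 2×11 number C_11.
C_11 = C(22,11)/12 = 705432/12 = 58786.

58786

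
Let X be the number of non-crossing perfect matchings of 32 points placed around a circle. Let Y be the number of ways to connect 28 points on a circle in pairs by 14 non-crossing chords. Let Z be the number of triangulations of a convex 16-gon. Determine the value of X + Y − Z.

35357670

Non-crossing perfect matchings of 2n points on a circle are counted by C_n; with 32 points, n = 16. So X = C_16 = 35357670.
Pairing 28 circle points by 14 non-crossing chords gives C_14 matchings. So Y = C_14 = 2674440.
Triangulations of a convex m-gon are counted by C_{m−2}; with m = 16 this is C_14. So Z = C_14 = 2674440.
X + Y − Z = 35357670 + 2674440 − 2674440 = 35357670.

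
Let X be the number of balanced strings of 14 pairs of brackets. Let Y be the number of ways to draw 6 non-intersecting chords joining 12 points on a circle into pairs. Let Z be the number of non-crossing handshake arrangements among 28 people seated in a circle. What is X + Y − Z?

Balanced strings of n pairs of brackets are counted by C_n; here n = 14. So X = C_14 = 2674440.
Pairing 12 circle points by 6 non-crossing chords gives C_6 matchings. So Y = C_6 = 132.
Non-crossing handshake pairings of 2n people are counted by C_n; 28 people gives n = 14. So Z = C_14 = 2674440.
X + Y − Z = 2674440 + 132 − 2674440 = 132.

132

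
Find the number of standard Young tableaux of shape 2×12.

208012

Standard Young tableaux of shape 2×n are counted by C_n; here n = 12.
C_12 = 208012.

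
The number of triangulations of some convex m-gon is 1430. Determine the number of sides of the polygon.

Triangulations of a convex m-gon are counted by C_{m−2}. The Catalan number equal to 1430 is C_8.
So m − 2 = 8, giving m = 10 sides.

10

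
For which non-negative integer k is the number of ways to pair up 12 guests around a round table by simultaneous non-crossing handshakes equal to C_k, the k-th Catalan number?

Non-crossing handshake pairings of 2n people are counted by C_n; 12 people gives n = 6.

6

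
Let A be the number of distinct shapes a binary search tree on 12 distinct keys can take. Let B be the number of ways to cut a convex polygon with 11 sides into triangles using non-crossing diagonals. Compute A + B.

212874

Binary trees (left/right distinguished) on n nodes are counted by C_n; here n = 12. So A = C_12 = 208012.
Triangulations of a convex m-gon are counted by C_{m−2}; with m = 11 this is C_9. So B = C_9 = 4862.
A + B = 208012 + 4862 = 212874.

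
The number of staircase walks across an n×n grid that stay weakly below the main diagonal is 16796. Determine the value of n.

Such diagonal-avoiding paths in an n×n grid are counted by C_n; 16796 = C_10.

10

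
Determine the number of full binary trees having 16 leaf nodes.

9694845

Full binary trees with 16 leaves have 16−1 = 15 internal nodes, so there are C_15 of them.
C_15 = C(30,15)/16 = 155117520/16 = 9694845.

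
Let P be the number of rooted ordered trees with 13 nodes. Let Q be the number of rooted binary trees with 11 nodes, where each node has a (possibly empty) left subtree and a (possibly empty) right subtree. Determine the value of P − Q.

149226

Rooted ordered (plane) trees on m nodes have m−1 edges and are counted by C_{m−1}; m = 13 gives C_12. So P = C_12 = 208012.
Binary trees (left/right distinguished) on n nodes are counted by C_n; here n = 11. So Q = C_11 = 58786.
P − Q = 208012 − 58786 = 149226.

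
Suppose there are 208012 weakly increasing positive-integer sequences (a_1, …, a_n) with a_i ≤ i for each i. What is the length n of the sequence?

12

Such sub-staircase sequences of length n are counted by C_n. The Catalan number equal to 208012 is C_12.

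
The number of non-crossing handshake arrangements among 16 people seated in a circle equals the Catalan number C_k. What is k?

8

Non-crossing handshake pairings of 2n people are counted by C_n; 16 people gives n = 8.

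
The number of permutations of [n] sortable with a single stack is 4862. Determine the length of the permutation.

Stack-sortable permutations of [n] are counted by C_n; 4862 = C_9.

9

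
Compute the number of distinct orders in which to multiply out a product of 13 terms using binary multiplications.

Bracketing 13 factors into binary products is counted by C_{13−1} = C_12.
C_12 = C_11 · 2(2·11+1)/(11+2) = 58786 · 46/13 = 208012.

208012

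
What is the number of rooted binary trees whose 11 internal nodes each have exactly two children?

58786

Full binary trees with n internal nodes are counted by C_n; here n = 11.
C_11 = C(22,11)/12 = 705432/12 = 58786.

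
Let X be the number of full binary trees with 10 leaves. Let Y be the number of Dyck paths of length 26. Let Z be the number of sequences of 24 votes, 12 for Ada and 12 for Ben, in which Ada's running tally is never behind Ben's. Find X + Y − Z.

A full binary tree with L leaves has L−1 internal nodes and is counted by C_{L−1}; L = 10 gives C_9. So X = C_9 = 4862.
A Dyck path with 13 up-steps and 13 down-steps has semilength 13, so there are C_13 of them. So Y = C_13 = 742900.
Ballot sequences with n votes each where one side never trails are Dyck words, counted by C_n; here n = 12. So Z = C_12 = 208012.
X + Y − Z = 4862 + 742900 − 208012 = 539750.

539750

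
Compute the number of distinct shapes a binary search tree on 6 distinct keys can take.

132

Binary trees (left/right distinguished) on n nodes are counted by C_n; here n = 6.
C_6 = 132.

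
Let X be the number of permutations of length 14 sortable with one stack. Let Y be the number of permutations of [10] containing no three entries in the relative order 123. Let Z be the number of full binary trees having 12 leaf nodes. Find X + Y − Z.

By Knuth's characterisation, the stack-sortable permutations of length 14 are the 231-avoiders, numbering C_14. So X = C_14 = 2674440.
For any fixed pattern of length 3, the pattern-avoiding permutations of [10] number C_10. So Y = C_10 = 16796.
Full binary trees with 12 leaves have 12−1 = 11 internal nodes, so there are C_11 of them. So Z = C_11 = 58786.
X + Y − Z = 2674440 + 16796 − 58786 = 2632450.

2632450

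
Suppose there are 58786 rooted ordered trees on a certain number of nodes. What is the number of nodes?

Rooted ordered trees on m nodes are counted by C_{m−1}. The Catalan number equal to 58786 is C_11.
So the index is 11, and the number of nodes is 11 + 1 = 12.

12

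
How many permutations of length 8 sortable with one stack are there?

1430

By Knuth's characterisation, the stack-sortable permutations of length 8 are the 231-avoiders, numbering C_8.
C_8 = 1430.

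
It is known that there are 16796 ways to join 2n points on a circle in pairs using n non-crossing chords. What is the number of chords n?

10

Non-crossing pairings of 2n points on a circle are counted by C_n; 16796 = C_10.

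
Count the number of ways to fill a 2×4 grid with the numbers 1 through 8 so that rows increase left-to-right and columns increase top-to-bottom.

Standard Young tableaux of shape 2×n are counted by C_n; here n = 4.
C_4 = C(8,4)/5 = 70/5 = 14.

14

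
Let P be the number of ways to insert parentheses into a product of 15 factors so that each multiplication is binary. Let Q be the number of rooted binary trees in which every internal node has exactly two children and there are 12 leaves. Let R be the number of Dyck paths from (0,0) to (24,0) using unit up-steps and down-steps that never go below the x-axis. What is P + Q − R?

Ways to associate a product of 15 factors correspond to binary trees on 15 leaves, so the count is C_14. So P = C_14 = 2674440.
A full binary tree with L leaves has L−1 internal nodes and is counted by C_{L−1}; L = 12 gives C_11. So Q = C_11 = 58786.
Paths of 12 up- and 12 down-steps that never dip below the axis are Dyck paths; their count is C_12. So R = C_12 = 208012.
P + Q − R = 2674440 + 58786 − 208012 = 2525214.

2525214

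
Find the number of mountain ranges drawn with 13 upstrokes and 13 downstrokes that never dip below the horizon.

A Dyck path with 13 up-steps and 13 down-steps has semilength 13, so there are C_13 of them.
C_13 = C(26,13)/14 = 10400600/14 = 742900.

742900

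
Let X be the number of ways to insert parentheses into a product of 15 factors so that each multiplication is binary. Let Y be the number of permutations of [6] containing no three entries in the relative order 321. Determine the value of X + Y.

Ways to associate a product of 15 factors correspond to binary trees on 15 leaves, so the count is C_14. So X = C_14 = 2674440.
For any fixed pattern of length 3, the pattern-avoiding permutations of [6] number C_6. So Y = C_6 = 132.
X + Y = 2674440 + 132 = 2674572.

2674572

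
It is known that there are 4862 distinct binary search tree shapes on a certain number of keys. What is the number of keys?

Binary search tree shapes on n keys are counted by C_n. The Catalan number equal to 4862 is C_9.

9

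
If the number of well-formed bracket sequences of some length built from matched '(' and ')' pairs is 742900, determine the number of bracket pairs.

Balanced strings of n bracket-pairs are counted by C_n. The Catalan number equal to 742900 is C_13.

13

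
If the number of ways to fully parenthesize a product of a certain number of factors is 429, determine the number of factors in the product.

Parenthesizations of m factors are counted by C_{m−1}; 429 = C_7.
So the index is 7, and the number of factors is 7 + 1 = 8.

8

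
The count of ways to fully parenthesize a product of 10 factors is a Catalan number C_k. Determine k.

Ways to associate a product of 10 factors correspond to binary trees on 10 leaves, so the count is C_9.

9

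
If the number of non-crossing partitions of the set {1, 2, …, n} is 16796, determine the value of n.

Non-crossing partitions of [n] are counted by C_n. Since C_10 = 16796, the index is 10.

10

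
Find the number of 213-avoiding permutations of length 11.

Permutations of [n] avoiding any single length-3 pattern are counted by C_n; here n = 11.
C_11 = C_10 · 2(2·10+1)/(10+2) = 16796 · 42/12 = 58786.

58786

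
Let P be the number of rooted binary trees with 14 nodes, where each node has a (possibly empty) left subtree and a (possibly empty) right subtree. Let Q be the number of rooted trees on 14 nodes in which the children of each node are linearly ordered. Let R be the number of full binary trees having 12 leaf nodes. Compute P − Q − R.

1872754

Binary trees (left/right distinguished) on n nodes are counted by C_n; here n = 14. So P = C_14 = 2674440.
A rooted plane tree on 14 nodes has 13 edges, and such trees are counted by C_13. So Q = C_13 = 742900.
A full binary tree with L leaves has L−1 internal nodes and is counted by C_{L−1}; L = 12 gives C_11. So R = C_11 = 58786.
P − Q − R = 2674440 − 742900 − 58786 = 1872754.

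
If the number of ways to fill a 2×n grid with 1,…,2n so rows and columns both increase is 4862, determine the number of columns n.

9

Standard Young tableaux of shape 2×n are counted by C_n; 4862 = C_9.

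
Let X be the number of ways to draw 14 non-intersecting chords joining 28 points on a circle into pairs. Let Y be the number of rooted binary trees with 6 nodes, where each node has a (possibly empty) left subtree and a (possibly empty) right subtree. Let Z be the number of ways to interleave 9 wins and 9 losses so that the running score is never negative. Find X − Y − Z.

2669446

Non-crossing perfect matchings of 2n points on a circle are counted by C_n; with 28 points, n = 14. So X = C_14 = 2674440.
Binary trees (left/right distinguished) on n nodes are counted by C_n; here n = 6. So Y = C_6 = 132.
Ballot sequences with n votes each where one side never trails are Dyck words, counted by C_n; here n = 9. So Z = C_9 = 4862.
X − Y − Z = 2674440 − 132 − 4862 = 2669446.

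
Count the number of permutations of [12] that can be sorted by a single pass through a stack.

208012

By Knuth's characterisation, the stack-sortable permutations of length 12 are the 231-avoiders, numbering C_12.
C_12 = C(24,12)/13 = 2704156/13 = 208012.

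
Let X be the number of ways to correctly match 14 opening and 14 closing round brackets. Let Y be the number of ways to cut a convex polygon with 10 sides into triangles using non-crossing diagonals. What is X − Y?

A balanced arrangement of 14 bracket pairs is a Dyck word of semilength 14, so the count is C_14. So X = C_14 = 2674440.
The number of triangulations of a 10-gon is the Catalan number C_8 (index = sides − 2). So Y = C_8 = 1430.
X − Y = 2674440 − 1430 = 2673010.

2673010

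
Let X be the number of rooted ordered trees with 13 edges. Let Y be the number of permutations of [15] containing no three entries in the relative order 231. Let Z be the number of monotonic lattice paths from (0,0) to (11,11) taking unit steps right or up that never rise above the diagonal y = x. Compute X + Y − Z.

10378959

A rooted plane tree with 13 edges has 14 nodes, and the count is C_13. So X = C_13 = 742900.
For any fixed pattern of length 3, the pattern-avoiding permutations of [15] number C_15. So Y = C_15 = 9694845.
Monotone paths in an n×n grid that stay weakly below the diagonal are counted by C_n; here n = 11. So Z = C_11 = 58786.
X + Y − Z = 742900 + 9694845 − 58786 = 10378959.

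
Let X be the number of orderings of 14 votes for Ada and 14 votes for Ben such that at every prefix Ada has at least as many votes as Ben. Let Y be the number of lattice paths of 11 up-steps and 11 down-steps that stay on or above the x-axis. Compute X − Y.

2615654

Ballot sequences with n votes each where one side never trails are Dyck words, counted by C_n; here n = 14. So X = C_14 = 2674440.
Paths of 11 up- and 11 down-steps that never dip below the axis are Dyck paths; their count is C_11. So Y = C_11 = 58786.
X − Y = 2674440 − 58786 = 2615654.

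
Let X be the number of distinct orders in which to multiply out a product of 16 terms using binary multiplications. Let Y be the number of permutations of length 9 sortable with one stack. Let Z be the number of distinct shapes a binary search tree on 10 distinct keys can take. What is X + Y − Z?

Bracketing 16 factors into binary products is counted by C_{16−1} = C_15. So X = C_15 = 9694845.
Stack-sortable permutations are exactly the 231-avoiding ones, counted by C_n; here n = 9. So Y = C_9 = 4862.
Rooted binary trees with 10 nodes (each child slot possibly empty) number C_10. So Z = C_10 = 16796.
X + Y − Z = 9694845 + 4862 − 16796 = 9682911.

9682911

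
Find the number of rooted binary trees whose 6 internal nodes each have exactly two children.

132

Full binary trees with n internal nodes are counted by C_n; here n = 6.
C_6 = C(12,6)/7 = 924/7 = 132.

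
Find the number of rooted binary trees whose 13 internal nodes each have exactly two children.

The number of full binary trees on 13 internal nodes is the Catalan number C_13.
C_13 = 742900.

742900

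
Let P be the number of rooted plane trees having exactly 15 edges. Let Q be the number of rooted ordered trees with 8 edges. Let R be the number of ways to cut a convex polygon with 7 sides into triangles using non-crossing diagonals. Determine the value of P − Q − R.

A rooted plane tree with 15 edges has 16 nodes, and the count is C_15. So P = C_15 = 9694845.
A rooted plane tree with 8 edges has 9 nodes, and the count is C_8. So Q = C_8 = 1430.
A convex 7-gon is triangulated into 5 triangles, and the number of such triangulations is the Catalan number C_{7−2} = C_5. So R = C_5 = 42.
P − Q − R = 9694845 − 1430 − 42 = 9693373.

9693373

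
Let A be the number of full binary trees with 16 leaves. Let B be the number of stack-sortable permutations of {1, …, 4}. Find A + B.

Full binary trees with 16 leaves have 16−1 = 15 internal nodes, so there are C_15 of them. So A = C_15 = 9694845.
By Knuth's characterisation, the stack-sortable permutations of length 4 are the 231-avoiders, numbering C_4. So B = C_4 = 14.
A + B = 9694845 + 14 = 9694859.

9694859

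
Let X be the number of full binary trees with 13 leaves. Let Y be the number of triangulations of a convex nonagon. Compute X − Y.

207583

Full binary trees with 13 leaves have 13−1 = 12 internal nodes, so there are C_12 of them. So X = C_12 = 208012.
Triangulations of a convex m-gon are counted by C_{m−2}; with m = 9 this is C_7. So Y = C_7 = 429.
X − Y = 208012 − 429 = 207583.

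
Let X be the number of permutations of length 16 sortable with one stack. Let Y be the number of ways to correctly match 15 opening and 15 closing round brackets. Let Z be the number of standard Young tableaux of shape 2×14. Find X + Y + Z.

47726955

Stack-sortable permutations are exactly the 231-avoiding ones, counted by C_n; here n = 16. So X = C_16 = 35357670.
A balanced arrangement of 15 bracket pairs is a Dyck word of semilength 15, so the count is C_15. So Y = C_15 = 9694845.
By the hook-length formula (or a Dyck-path bijection), SYT of shape 2×14 number C_14. So Z = C_14 = 2674440.
X + Y + Z = 35357670 + 9694845 + 2674440 = 47726955.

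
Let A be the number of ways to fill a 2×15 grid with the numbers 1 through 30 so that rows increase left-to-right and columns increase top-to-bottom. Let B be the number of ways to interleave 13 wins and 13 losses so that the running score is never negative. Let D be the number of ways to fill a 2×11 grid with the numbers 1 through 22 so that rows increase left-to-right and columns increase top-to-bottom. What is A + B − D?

Standard Young tableaux of shape 2×n are counted by C_n; here n = 15. So A = C_15 = 9694845.
Reading a vote for the leader as '(' and for the other as ')' turns such a sequence into a balanced string of 13 pairs, so the count is C_13. So B = C_13 = 742900.
Standard Young tableaux of shape 2×n are counted by C_n; here n = 11. So D = C_11 = 58786.
A + B − D = 9694845 + 742900 − 58786 = 10378959.

10378959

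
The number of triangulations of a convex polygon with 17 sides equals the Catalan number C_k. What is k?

15

A convex 17-gon is triangulated into 15 triangles, and the number of such triangulations is the Catalan number C_{17−2} = C_15.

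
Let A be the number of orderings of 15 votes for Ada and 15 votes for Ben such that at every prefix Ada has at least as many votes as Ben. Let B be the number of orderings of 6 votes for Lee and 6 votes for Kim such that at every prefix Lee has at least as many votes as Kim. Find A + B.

9694977

Ballot sequences with n votes each where one side never trails are Dyck words, counted by C_n; here n = 15. So A = C_15 = 9694845.
Reading a vote for the leader as '(' and for the other as ')' turns such a sequence into a balanced string of 6 pairs, so the count is C_6. So B = C_6 = 132.
A + B = 9694845 + 132 = 9694977.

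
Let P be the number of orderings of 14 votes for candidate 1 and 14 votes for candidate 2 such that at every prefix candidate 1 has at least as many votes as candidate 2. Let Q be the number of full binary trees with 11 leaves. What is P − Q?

Ballot sequences with n votes each where one side never trails are Dyck words, counted by C_n; here n = 14. So P = C_14 = 2674440.
A full binary tree with L leaves has L−1 internal nodes and is counted by C_{L−1}; L = 11 gives C_10. So Q = C_10 = 16796.
P − Q = 2674440 − 16796 = 2657644.

2657644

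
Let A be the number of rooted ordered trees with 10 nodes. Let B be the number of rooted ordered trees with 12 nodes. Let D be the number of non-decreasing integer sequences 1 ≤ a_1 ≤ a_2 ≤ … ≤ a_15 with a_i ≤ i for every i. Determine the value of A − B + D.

9640921

Rooted ordered (plane) trees on m nodes have m−1 edges and are counted by C_{m−1}; m = 10 gives C_9. So A = C_9 = 4862.
Rooted ordered (plane) trees on m nodes have m−1 edges and are counted by C_{m−1}; m = 12 gives C_11. So B = C_11 = 58786.
Such sub-staircase sequences of length n are counted by C_n; here n = 15. So D = C_15 = 9694845.
A − B + D = 4862 − 58786 + 9694845 = 9640921.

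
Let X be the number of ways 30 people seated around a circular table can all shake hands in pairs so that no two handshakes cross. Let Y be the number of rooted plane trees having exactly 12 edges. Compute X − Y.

Non-crossing handshake pairings of 2n people are counted by C_n; 30 people gives n = 15. So X = C_15 = 9694845.
A rooted plane tree with 12 edges has 13 nodes, and the count is C_12. So Y = C_12 = 208012.
X − Y = 9694845 − 208012 = 9486833.

9486833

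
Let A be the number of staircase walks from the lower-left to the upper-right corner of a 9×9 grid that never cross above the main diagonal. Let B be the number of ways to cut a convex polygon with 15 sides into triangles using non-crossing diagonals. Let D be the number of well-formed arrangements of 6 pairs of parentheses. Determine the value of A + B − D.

Monotone paths in an n×n grid that stay weakly below the diagonal are counted by C_n; here n = 9. So A = C_9 = 4862.
A convex 15-gon is triangulated into 13 triangles, and the number of such triangulations is the Catalan number C_{15−2} = C_13. So B = C_13 = 742900.
A balanced arrangement of 6 bracket pairs is a Dyck word of semilength 6, so the count is C_6. So D = C_6 = 132.
A + B − D = 4862 + 742900 − 132 = 747630.

747630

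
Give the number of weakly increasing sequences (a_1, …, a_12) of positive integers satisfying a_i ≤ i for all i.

208012

Weakly increasing sequences with a_i ≤ i biject with Dyck paths of semilength 12, so there are C_12.
C_12 = C(24,12)/13 = 2704156/13 = 208012.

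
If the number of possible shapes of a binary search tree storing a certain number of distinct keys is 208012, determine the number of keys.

Binary search tree shapes on n keys are counted by C_n. Since C_12 = 208012, the index is 12.

12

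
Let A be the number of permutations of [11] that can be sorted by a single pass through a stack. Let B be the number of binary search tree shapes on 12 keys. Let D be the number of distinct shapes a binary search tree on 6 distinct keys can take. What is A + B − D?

Stack-sortable permutations are exactly the 231-avoiding ones, counted by C_n; here n = 11. So A = C_11 = 58786.
Binary trees (left/right distinguished) on n nodes are counted by C_n; here n = 12. So B = C_12 = 208012.
Rooted binary trees with 6 nodes (each child slot possibly empty) number C_6. So D = C_6 = 132.
A + B − D = 58786 + 208012 − 132 = 266666.

266666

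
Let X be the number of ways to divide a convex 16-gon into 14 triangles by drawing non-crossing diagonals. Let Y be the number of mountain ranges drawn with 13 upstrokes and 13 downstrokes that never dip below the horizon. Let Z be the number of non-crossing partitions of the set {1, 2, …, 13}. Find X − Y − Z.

The number of triangulations of a 16-gon is the Catalan number C_14 (index = sides − 2). So X = C_14 = 2674440.
Paths of 13 up- and 13 down-steps that never dip below the axis are Dyck paths; their count is C_13. So Y = C_13 = 742900.
Non-crossing partitions of an n-element set are counted by C_n; here n = 13. So Z = C_13 = 742900.
X − Y − Z = 2674440 − 742900 − 742900 = 1188640.

1188640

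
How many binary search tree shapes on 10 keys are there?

16796

There are C_n binary search tree shapes on n keys; with n = 10 that is C_10.
C_10 = 16796.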